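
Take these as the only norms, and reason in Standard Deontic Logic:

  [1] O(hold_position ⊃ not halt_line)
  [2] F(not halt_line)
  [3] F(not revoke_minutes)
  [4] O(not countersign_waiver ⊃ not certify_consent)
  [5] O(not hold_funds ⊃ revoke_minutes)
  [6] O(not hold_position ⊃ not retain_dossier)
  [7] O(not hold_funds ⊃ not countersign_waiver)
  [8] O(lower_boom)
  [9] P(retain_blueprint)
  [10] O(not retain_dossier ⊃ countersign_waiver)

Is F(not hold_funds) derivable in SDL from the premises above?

Yes

Premise 2, F(not halt_line), is equivalent to O(halt_line).
Premise 1, O(hold_position ⊃ not halt_line), contraposes to O(halt_line ⊃ not hold_position); with O(halt_line) we get O(not hold_position).
Applying K to premise 6 (O(not hold_position ⊃ not retain_dossier)) and O(not hold_position) yields O(not retain_dossier).
From O(not retain_dossier) and premise 10, O(not retain_dossier ⊃ countersign_waiver), we obtain O(countersign_waiver).
The contrapositive of premise 7 (O(not hold_funds ⊃ not countersign_waiver)) is O(countersign_waiver ⊃ hold_funds), and O(countersign_waiver) is already established, so O(hold_funds).
Premises 3, 4, 5, 8, 9 do not contribute to this derivation.
So O(hold_funds) holds, i.e. F(not hold_funds). The claim follows.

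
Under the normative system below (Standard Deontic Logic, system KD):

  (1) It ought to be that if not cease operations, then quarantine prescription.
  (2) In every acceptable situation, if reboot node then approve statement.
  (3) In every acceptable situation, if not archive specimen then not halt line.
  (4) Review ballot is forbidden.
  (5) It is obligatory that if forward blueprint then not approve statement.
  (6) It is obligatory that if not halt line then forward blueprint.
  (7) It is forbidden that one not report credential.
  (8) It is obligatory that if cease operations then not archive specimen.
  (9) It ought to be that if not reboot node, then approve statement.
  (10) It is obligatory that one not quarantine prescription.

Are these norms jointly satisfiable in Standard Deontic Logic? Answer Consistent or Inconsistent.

By case analysis on ¬reboot_node: premise 9 gives O(¬reboot_node → approve_statement) and premise 2 gives O(reboot_node → approve_statement), so O(approve_statement) either way.
The contrapositive of premise 5 (O(forward_blueprint → ¬approve_statement)) is O(approve_statement → ¬forward_blueprint), and O(approve_statement) is already established, so O(¬forward_blueprint).
Premise 6 is O(¬halt_line → forward_blueprint); contrapositively O(¬forward_blueprint → halt_line). Since O(¬forward_blueprint) holds, K gives O(halt_line).
The contrapositive of premise 3 (O(¬archive_specimen → ¬halt_line)) is O(halt_line → archive_specimen), and O(halt_line) is already established, so O(archive_specimen).
The contrapositive of premise 8 (O(cease_operations → ¬archive_specimen)) is O(archive_specimen → ¬cease_operations), and O(archive_specimen) is already established, so O(¬cease_operations).
With premise 1, O(¬cease_operations → quarantine_prescription), the K-axiom yields O(quarantine_prescription).
But premise 10 directly asserts O(¬quarantine_prescription).
We now have both O(quarantine_prescription) and O(¬quarantine_prescription) — quarantine_prescription is simultaneously obligatory and forbidden, violating the D-axiom.

Inconsistent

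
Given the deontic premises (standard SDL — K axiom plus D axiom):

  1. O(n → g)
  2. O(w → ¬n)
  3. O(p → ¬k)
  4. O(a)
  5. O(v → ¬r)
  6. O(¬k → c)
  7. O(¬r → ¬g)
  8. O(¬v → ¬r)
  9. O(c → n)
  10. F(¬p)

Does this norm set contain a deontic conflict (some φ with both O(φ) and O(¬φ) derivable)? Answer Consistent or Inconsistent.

Premises 5 and 8 are O(v → ¬r) and O(¬v → ¬r); every ideal world satisfies v or ¬v, so in either case ¬r holds — hence O(¬r).
From O(¬r) and premise 7, O(¬r → ¬g), we obtain O(¬g).
Premise 1, O(n → g), contraposes to O(¬g → ¬n); with O(¬g) we get O(¬n).
Premise 9, O(c → n), contraposes to O(¬n → ¬c); with O(¬n) we get O(¬c).
Premise 6, O(¬k → c), contraposes to O(¬c → k); with O(¬c) we get O(k).
Premise 3 is O(p → ¬k); contrapositively O(k → ¬p). Since O(k) holds, K gives O(¬p).
However, F(¬p) at premise 10 amounts to O(p).
We now have both O(¬p) and O(p) — p is simultaneously obligatory and forbidden, violating the D-axiom.

Inconsistent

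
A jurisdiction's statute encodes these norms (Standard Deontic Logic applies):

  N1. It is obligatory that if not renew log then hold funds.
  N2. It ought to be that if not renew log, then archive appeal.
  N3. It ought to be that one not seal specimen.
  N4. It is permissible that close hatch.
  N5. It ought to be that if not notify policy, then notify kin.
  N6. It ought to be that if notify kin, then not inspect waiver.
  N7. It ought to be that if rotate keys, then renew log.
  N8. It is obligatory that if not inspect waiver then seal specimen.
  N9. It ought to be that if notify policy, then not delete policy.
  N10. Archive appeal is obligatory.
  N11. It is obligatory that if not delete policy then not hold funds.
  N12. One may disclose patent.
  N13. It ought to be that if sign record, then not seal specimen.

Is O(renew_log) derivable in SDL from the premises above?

Yes

Premise 3 gives O(¬seal_specimen).
Premise 8 is O(¬inspect_waiver → seal_specimen); contrapositively O(¬seal_specimen → inspect_waiver). Since O(¬seal_specimen) holds, K gives O(inspect_waiver).
Premise 6 is O(notify_kin → ¬inspect_waiver); contrapositively O(inspect_waiver → ¬notify_kin). Since O(inspect_waiver) holds, K gives O(¬notify_kin).
The contrapositive of premise 5 (O(¬notify_policy → notify_kin)) is O(¬notify_kin → notify_policy), and O(¬notify_kin) is already established, so O(notify_policy).
Applying K to premise 9 (O(notify_policy → ¬delete_policy)) and O(notify_policy) yields O(¬delete_policy).
Premise 11 is O(¬delete_policy → ¬hold_funds); since O(¬delete_policy), deontic closure gives O(¬hold_funds).
The contrapositive of premise 1 (O(¬renew_log → hold_funds)) is O(¬hold_funds → renew_log), and O(¬hold_funds) is already established, so O(renew_log).
Premises 2, 4, 7, 10, 12, 13 do not contribute to this derivation.
So O(renew_log) follows.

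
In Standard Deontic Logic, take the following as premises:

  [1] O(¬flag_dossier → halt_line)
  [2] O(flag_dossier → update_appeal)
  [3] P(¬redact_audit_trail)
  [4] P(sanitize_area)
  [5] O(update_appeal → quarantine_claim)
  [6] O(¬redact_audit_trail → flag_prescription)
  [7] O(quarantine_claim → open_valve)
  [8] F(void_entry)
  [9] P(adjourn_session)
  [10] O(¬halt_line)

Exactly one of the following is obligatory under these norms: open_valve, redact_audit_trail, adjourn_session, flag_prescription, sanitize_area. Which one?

open_valve

Premise 10 gives O(¬halt_line).
The contrapositive of premise 1 (O(¬flag_dossier → halt_line)) is O(¬halt_line → flag_dossier), and O(¬halt_line) is already established, so O(flag_dossier).
With premise 2, O(flag_dossier → update_appeal), the K-axiom yields O(update_appeal).
Applying K to premise 5 (O(update_appeal → quarantine_claim)) and O(update_appeal) yields O(quarantine_claim).
Applying K to premise 7 (O(quarantine_claim → open_valve)) and O(quarantine_claim) yields O(open_valve).
So O(open_valve) holds — open_valve is obligatory. None of the other listed options is made obligatory by any chain of premises.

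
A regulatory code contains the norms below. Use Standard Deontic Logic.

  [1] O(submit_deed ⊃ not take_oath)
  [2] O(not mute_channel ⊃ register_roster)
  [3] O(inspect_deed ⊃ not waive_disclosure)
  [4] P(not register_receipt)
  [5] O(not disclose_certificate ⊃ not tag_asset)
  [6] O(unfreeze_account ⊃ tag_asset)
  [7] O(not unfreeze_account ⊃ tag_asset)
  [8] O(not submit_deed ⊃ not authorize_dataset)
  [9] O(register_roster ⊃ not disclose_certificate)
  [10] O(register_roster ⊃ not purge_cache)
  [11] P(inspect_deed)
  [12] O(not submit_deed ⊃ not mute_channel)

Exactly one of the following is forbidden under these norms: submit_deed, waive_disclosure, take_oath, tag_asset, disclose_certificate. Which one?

take_oath

Premises 7 and 6 are O(not unfreeze_account ⊃ tag_asset) and O(unfreeze_account ⊃ tag_asset); every ideal world satisfies not unfreeze_account or unfreeze_account, so in either case tag_asset holds — hence O(tag_asset).
Premise 5 is O(not disclose_certificate ⊃ not tag_asset); contrapositively O(tag_asset ⊃ disclose_certificate). Since O(tag_asset) holds, K gives O(disclose_certificate).
Premise 9 is O(register_roster ⊃ not disclose_certificate); contrapositively O(disclose_certificate ⊃ not register_roster). Since O(disclose_certificate) holds, K gives O(not register_roster).
Premise 2, O(not mute_channel ⊃ register_roster), contraposes to O(not register_roster ⊃ mute_channel); with O(not register_roster) we get O(mute_channel).
Premise 12, O(not submit_deed ⊃ not mute_channel), contraposes to O(mute_channel ⊃ submit_deed); with O(mute_channel) we get O(submit_deed).
Premise 1 is O(submit_deed ⊃ not take_oath); since O(submit_deed), deontic closure gives O(not take_oath).
So O(not take_oath) holds, i.e. take_oath is forbidden. None of the other listed options is forbidden under the premises.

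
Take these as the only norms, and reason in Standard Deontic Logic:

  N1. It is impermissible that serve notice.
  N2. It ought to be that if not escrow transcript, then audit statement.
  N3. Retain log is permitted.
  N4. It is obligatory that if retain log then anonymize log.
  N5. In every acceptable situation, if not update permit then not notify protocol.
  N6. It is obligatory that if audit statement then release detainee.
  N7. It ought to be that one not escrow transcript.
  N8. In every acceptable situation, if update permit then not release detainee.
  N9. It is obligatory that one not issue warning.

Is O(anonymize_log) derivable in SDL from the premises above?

Premise 4 is O(retain_log → anonymize_log), but O(retain_log) is not derivable from the premises (the permission P(retain_log) asserts only ¬O(¬retain_log), not O(retain_log)), so it does not yield O(anonymize_log).
No other premise forces O(anonymize_log). An ideal world satisfying every premise can still have anonymize_log false, so O(anonymize_log) is not derivable.

No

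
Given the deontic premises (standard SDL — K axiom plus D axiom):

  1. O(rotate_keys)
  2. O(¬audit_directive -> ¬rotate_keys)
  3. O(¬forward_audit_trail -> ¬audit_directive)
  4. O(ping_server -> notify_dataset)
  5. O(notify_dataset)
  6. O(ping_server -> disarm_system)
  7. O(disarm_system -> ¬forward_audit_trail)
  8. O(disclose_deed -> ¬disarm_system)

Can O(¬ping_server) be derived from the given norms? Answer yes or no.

Yes

Premise 1 gives O(rotate_keys).
The contrapositive of premise 2 (O(¬audit_directive -> ¬rotate_keys)) is O(rotate_keys -> audit_directive), and O(rotate_keys) is already established, so O(audit_directive).
Premise 3, O(¬forward_audit_trail -> ¬audit_directive), contraposes to O(audit_directive -> forward_audit_trail); with O(audit_directive) we get O(forward_audit_trail).
The contrapositive of premise 7 (O(disarm_system -> ¬forward_audit_trail)) is O(forward_audit_trail -> ¬disarm_system), and O(forward_audit_trail) is already established, so O(¬disarm_system).
The contrapositive of premise 6 (O(ping_server -> disarm_system)) is O(¬disarm_system -> ¬ping_server), and O(¬disarm_system) is already established, so O(¬ping_server).
Premises 4, 5, 8 do not contribute to this derivation.
So O(¬ping_server) follows.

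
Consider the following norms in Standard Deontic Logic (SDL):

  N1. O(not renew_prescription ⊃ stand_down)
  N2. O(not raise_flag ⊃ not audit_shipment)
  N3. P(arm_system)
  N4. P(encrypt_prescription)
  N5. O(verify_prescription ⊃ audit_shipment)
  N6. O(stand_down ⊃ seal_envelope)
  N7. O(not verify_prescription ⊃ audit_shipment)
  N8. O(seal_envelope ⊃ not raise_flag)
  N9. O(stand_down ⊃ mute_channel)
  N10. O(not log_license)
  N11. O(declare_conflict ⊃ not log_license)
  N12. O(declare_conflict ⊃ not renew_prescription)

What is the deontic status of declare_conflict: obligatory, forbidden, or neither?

Premises 7 and 5 cover both cases: O(not verify_prescription ⊃ audit_shipment) and O(verify_prescription ⊃ audit_shipment). Since not verify_prescription ∨ verify_prescription is a tautology, O(audit_shipment) follows.
Premise 2, O(not raise_flag ⊃ not audit_shipment), contraposes to O(audit_shipment ⊃ raise_flag); with O(audit_shipment) we get O(raise_flag).
Premise 8, O(seal_envelope ⊃ not raise_flag), contraposes to O(raise_flag ⊃ not seal_envelope); with O(raise_flag) we get O(not seal_envelope).
Premise 6 is O(stand_down ⊃ seal_envelope); contrapositively O(not seal_envelope ⊃ not stand_down). Since O(not seal_envelope) holds, K gives O(not stand_down).
Premise 1, O(not renew_prescription ⊃ stand_down), contraposes to O(not stand_down ⊃ renew_prescription); with O(not stand_down) we get O(renew_prescription).
Premise 12, O(declare_conflict ⊃ not renew_prescription), contraposes to O(renew_prescription ⊃ not declare_conflict); with O(renew_prescription) we get O(not declare_conflict).
Premises 3, 4, 9, 10, 11 do not contribute to this derivation.
Thus O(not declare_conflict), which is F(declare_conflict): declare_conflict is forbidden.

Forbidden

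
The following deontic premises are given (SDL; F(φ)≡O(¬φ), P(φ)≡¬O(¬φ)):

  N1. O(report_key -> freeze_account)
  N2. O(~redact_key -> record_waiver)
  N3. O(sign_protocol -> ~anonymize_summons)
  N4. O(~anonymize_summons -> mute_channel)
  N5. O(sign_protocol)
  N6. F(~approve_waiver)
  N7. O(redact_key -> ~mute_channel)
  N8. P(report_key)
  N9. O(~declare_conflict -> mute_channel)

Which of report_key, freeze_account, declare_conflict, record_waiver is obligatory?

Premise 5 states O(sign_protocol) outright.
With premise 3, O(sign_protocol -> ~anonymize_summons), the K-axiom yields O(~anonymize_summons).
With premise 4, O(~anonymize_summons -> mute_channel), the K-axiom yields O(mute_channel).
The contrapositive of premise 7 (O(redact_key -> ~mute_channel)) is O(mute_channel -> ~redact_key), and O(mute_channel) is already established, so O(~redact_key).
With premise 2, O(~redact_key -> record_waiver), the K-axiom yields O(record_waiver).
So O(record_waiver) holds — record_waiver is obligatory. None of the other listed options is made obligatory by any chain of premises.

record_waiver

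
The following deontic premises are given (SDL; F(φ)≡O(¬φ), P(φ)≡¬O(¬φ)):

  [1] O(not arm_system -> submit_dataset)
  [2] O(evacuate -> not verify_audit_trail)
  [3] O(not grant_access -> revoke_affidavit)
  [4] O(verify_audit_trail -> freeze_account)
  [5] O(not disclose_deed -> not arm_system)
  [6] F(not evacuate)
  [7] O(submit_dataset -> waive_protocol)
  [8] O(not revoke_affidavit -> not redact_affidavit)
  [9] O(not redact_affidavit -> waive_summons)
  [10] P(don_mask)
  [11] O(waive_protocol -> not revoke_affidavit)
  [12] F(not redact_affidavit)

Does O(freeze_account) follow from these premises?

No

Premise 4 is O(verify_audit_trail -> freeze_account), but O(verify_audit_trail) is not derivable from the premises, so it does not yield O(freeze_account).
No other premise forces O(freeze_account). An ideal world satisfying every premise can still have freeze_account false, so O(freeze_account) is not derivable.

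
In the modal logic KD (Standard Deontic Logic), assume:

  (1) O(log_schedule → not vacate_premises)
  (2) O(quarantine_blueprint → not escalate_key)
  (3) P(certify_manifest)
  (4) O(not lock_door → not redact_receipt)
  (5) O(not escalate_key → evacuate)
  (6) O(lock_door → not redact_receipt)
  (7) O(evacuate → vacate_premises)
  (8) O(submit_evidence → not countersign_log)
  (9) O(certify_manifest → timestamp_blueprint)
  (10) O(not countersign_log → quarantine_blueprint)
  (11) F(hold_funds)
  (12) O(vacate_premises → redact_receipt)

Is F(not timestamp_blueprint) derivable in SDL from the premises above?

Premise 9 is O(certify_manifest → timestamp_blueprint), but O(certify_manifest) is not derivable from the premises (the permission P(certify_manifest) asserts only not O(not certify_manifest), not O(certify_manifest)), so it does not yield O(timestamp_blueprint).
No other premise forces O(timestamp_blueprint). An ideal world satisfying every premise can still have not timestamp_blueprint true, so F(not timestamp_blueprint) is not derivable.

No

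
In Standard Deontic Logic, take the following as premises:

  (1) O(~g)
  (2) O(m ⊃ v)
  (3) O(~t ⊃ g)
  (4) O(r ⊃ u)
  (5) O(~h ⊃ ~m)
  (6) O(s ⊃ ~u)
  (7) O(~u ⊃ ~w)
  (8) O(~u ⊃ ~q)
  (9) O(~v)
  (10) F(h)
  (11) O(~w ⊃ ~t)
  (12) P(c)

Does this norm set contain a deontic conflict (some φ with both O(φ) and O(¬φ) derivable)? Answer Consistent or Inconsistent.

Premise 2 is O(m ⊃ v), but O(m) is not derivable from the premises, so it does not yield O(v).
So O(v) is not derivable, and the apparent clash with O(~v) does not arise.
A world satisfying every obligation exists (e.g. c=false, g=false, h=false, m=false, q=false, r=false, s=false, t=true, u=true, v=false, w=true); no atom is both obligatory and forbidden, so the set is consistent.

Consistent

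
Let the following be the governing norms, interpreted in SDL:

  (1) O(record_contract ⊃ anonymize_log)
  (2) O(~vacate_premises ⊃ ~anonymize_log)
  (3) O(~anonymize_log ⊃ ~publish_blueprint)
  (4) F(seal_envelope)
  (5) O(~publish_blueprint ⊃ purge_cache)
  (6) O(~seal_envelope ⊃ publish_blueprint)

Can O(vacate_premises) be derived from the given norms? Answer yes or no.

F(seal_envelope) at premise 4 means O(~seal_envelope).
With premise 6, O(~seal_envelope ⊃ publish_blueprint), the K-axiom yields O(publish_blueprint).
Premise 3 is O(~anonymize_log ⊃ ~publish_blueprint); contrapositively O(publish_blueprint ⊃ anonymize_log). Since O(publish_blueprint) holds, K gives O(anonymize_log).
Premise 2 is O(~vacate_premises ⊃ ~anonymize_log); contrapositively O(anonymize_log ⊃ vacate_premises). Since O(anonymize_log) holds, K gives O(vacate_premises).
Premises 1, 5 do not contribute to this derivation.
So O(vacate_premises) follows.

Yes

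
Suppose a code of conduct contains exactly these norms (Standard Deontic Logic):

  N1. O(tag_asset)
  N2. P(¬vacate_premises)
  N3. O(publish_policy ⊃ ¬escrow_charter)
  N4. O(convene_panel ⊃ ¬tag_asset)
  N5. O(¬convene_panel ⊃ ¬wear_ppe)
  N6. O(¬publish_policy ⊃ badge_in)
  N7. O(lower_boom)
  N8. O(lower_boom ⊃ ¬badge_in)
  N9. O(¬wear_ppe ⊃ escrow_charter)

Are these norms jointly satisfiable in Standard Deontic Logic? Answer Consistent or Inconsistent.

Inconsistent

Premise 1 states O(tag_asset) outright.
The contrapositive of premise 4 (O(convene_panel ⊃ ¬tag_asset)) is O(tag_asset ⊃ ¬convene_panel), and O(tag_asset) is already established, so O(¬convene_panel).
From O(¬convene_panel) and premise 5, O(¬convene_panel ⊃ ¬wear_ppe), we obtain O(¬wear_ppe).
Applying K to premise 9 (O(¬wear_ppe ⊃ escrow_charter)) and O(¬wear_ppe) yields O(escrow_charter).
Premise 3, O(publish_policy ⊃ ¬escrow_charter), contraposes to O(escrow_charter ⊃ ¬publish_policy); with O(escrow_charter) we get O(¬publish_policy).
Premise 6 is O(¬publish_policy ⊃ badge_in); since O(¬publish_policy), deontic closure gives O(badge_in).
Premise 8, O(lower_boom ⊃ ¬badge_in), contraposes to O(badge_in ⊃ ¬lower_boom); with O(badge_in) we get O(¬lower_boom).
However, premise 7 gives O(lower_boom).
We now have both O(¬lower_boom) and O(lower_boom) — lower_boom is simultaneously obligatory and forbidden, violating the D-axiom.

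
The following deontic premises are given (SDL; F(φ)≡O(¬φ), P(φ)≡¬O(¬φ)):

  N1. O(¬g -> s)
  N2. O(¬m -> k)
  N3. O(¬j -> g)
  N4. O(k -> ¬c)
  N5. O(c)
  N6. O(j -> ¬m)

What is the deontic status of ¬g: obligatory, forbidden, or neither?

Premise 5 gives O(c).
Premise 4 is O(k -> ¬c); contrapositively O(c -> ¬k). Since O(c) holds, K gives O(¬k).
The contrapositive of premise 2 (O(¬m -> k)) is O(¬k -> m), and O(¬k) is already established, so O(m).
Premise 6, O(j -> ¬m), contraposes to O(m -> ¬j); with O(m) we get O(¬j).
Premise 3 is O(¬j -> g); since O(¬j), deontic closure gives O(g).
Premise 1 does not contribute to this derivation.
Thus O(g), which is F(¬g): ¬g is forbidden.

Forbidden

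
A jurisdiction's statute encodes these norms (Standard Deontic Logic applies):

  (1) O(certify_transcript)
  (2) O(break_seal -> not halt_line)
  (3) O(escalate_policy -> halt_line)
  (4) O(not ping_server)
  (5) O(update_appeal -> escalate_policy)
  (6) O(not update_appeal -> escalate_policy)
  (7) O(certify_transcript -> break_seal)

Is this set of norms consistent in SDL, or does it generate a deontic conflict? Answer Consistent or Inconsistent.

Inconsistent

Premises 6 and 5 are O(not update_appeal -> escalate_policy) and O(update_appeal -> escalate_policy); every ideal world satisfies not update_appeal or update_appeal, so in either case escalate_policy holds — hence O(escalate_policy).
Applying K to premise 3 (O(escalate_policy -> halt_line)) and O(escalate_policy) yields O(halt_line).
Premise 2, O(break_seal -> not halt_line), contraposes to O(halt_line -> not break_seal); with O(halt_line) we get O(not break_seal).
Premise 7, O(certify_transcript -> break_seal), contraposes to O(not break_seal -> not certify_transcript); with O(not break_seal) we get O(not certify_transcript).
However, premise 1 gives O(certify_transcript).
We now have both O(not certify_transcript) and O(certify_transcript) — certify_transcript is simultaneously obligatory and forbidden, violating the D-axiom.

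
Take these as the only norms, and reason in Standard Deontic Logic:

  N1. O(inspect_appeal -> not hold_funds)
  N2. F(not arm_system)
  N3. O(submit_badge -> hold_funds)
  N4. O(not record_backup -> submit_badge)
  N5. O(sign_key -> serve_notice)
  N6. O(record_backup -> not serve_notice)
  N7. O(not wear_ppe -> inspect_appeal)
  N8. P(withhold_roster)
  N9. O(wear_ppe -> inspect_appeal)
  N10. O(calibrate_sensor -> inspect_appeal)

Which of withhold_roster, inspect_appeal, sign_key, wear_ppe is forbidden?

By case analysis on wear_ppe: premise 9 gives O(wear_ppe -> inspect_appeal) and premise 7 gives O(not wear_ppe -> inspect_appeal), so O(inspect_appeal) either way.
From O(inspect_appeal) and premise 1, O(inspect_appeal -> not hold_funds), we obtain O(not hold_funds).
Premise 3 is O(submit_badge -> hold_funds); contrapositively O(not hold_funds -> not submit_badge). Since O(not hold_funds) holds, K gives O(not submit_badge).
The contrapositive of premise 4 (O(not record_backup -> submit_badge)) is O(not submit_badge -> record_backup), and O(not submit_badge) is already established, so O(record_backup).
Premise 6 is O(record_backup -> not serve_notice); since O(record_backup), deontic closure gives O(not serve_notice).
Premise 5 is O(sign_key -> serve_notice); contrapositively O(not serve_notice -> not sign_key). Since O(not serve_notice) holds, K gives O(not sign_key).
So O(not sign_key) holds, i.e. sign_key is forbidden. None of the other listed options is forbidden under the premises.

sign_key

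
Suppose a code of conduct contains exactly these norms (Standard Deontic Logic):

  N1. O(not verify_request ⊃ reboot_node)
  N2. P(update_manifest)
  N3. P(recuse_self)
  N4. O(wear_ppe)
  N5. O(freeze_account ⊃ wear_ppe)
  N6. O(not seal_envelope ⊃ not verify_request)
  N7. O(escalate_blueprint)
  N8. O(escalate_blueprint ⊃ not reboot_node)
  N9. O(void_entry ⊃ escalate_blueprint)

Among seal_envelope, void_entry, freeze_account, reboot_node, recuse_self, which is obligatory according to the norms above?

From premise 7 we have O(escalate_blueprint).
With premise 8, O(escalate_blueprint ⊃ not reboot_node), the K-axiom yields O(not reboot_node).
The contrapositive of premise 1 (O(not verify_request ⊃ reboot_node)) is O(not reboot_node ⊃ verify_request), and O(not reboot_node) is already established, so O(verify_request).
Premise 6, O(not seal_envelope ⊃ not verify_request), contraposes to O(verify_request ⊃ seal_envelope); with O(verify_request) we get O(seal_envelope).
So O(seal_envelope) holds — seal_envelope is obligatory. None of the other listed options is made obligatory by any chain of premises.

seal_envelope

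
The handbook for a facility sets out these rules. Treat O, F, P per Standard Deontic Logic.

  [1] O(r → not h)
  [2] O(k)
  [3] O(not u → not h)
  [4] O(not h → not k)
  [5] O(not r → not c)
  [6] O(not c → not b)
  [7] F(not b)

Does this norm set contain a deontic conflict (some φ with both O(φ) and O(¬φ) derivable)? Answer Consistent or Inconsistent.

Premise 7 is F(not b), i.e. O(b).
Premise 6 is O(not c → not b); contrapositively O(b → c). Since O(b) holds, K gives O(c).
The contrapositive of premise 5 (O(not r → not c)) is O(c → r), and O(c) is already established, so O(r).
Premise 1 is O(r → not h); since O(r), deontic closure gives O(not h).
With premise 4, O(not h → not k), the K-axiom yields O(not k).
Yet premise 2 states O(k).
We now have both O(not k) and O(k) — k is simultaneously obligatory and forbidden, violating the D-axiom.

Inconsistent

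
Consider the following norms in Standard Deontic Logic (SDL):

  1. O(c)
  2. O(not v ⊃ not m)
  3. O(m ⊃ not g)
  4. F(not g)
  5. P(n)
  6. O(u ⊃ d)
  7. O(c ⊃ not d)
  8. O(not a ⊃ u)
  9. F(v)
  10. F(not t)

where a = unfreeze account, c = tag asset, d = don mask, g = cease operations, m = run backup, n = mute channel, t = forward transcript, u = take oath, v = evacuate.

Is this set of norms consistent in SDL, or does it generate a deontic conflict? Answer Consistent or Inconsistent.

Premise 3 is O(m ⊃ not g), but O(m) is not derivable from the premises, so it does not yield O(not g).
So O(not g) is not derivable, and the apparent clash with O(g) does not arise.
A world satisfying every obligation exists (e.g. a=true, c=true, d=false, g=true, m=false, n=false, t=true, u=false, v=false); no atom is both obligatory and forbidden, so the set is consistent.

Consistent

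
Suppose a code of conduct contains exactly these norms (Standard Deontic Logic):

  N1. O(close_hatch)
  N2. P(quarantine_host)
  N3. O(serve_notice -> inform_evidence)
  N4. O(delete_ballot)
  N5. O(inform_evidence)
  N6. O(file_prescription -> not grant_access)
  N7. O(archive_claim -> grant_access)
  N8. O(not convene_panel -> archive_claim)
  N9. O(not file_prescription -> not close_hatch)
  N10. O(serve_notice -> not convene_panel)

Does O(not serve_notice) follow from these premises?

Yes

From premise 1 we have O(close_hatch).
The contrapositive of premise 9 (O(not file_prescription -> not close_hatch)) is O(close_hatch -> file_prescription), and O(close_hatch) is already established, so O(file_prescription).
From O(file_prescription) and premise 6, O(file_prescription -> not grant_access), we obtain O(not grant_access).
Premise 7, O(archive_claim -> grant_access), contraposes to O(not grant_access -> not archive_claim); with O(not grant_access) we get O(not archive_claim).
Premise 8 is O(not convene_panel -> archive_claim); contrapositively O(not archive_claim -> convene_panel). Since O(not archive_claim) holds, K gives O(convene_panel).
The contrapositive of premise 10 (O(serve_notice -> not convene_panel)) is O(convene_panel -> not serve_notice), and O(convene_panel) is already established, so O(not serve_notice).
Premises 2, 3, 4, 5 do not contribute to this derivation.
So O(not serve_notice) follows.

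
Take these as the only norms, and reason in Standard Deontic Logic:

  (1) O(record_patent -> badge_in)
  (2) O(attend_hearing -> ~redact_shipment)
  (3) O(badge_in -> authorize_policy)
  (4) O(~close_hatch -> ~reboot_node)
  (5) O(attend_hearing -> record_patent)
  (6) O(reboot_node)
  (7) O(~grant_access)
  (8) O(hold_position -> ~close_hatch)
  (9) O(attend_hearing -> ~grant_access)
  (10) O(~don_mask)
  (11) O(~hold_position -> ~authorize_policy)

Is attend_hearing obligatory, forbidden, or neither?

Premise 6 gives O(reboot_node).
The contrapositive of premise 4 (O(~close_hatch -> ~reboot_node)) is O(reboot_node -> close_hatch), and O(reboot_node) is already established, so O(close_hatch).
Premise 8, O(hold_position -> ~close_hatch), contraposes to O(close_hatch -> ~hold_position); with O(close_hatch) we get O(~hold_position).
With premise 11, O(~hold_position -> ~authorize_policy), the K-axiom yields O(~authorize_policy).
The contrapositive of premise 3 (O(badge_in -> authorize_policy)) is O(~authorize_policy -> ~badge_in), and O(~authorize_policy) is already established, so O(~badge_in).
Premise 1 is O(record_patent -> badge_in); contrapositively O(~badge_in -> ~record_patent). Since O(~badge_in) holds, K gives O(~record_patent).
Premise 5 is O(attend_hearing -> record_patent); contrapositively O(~record_patent -> ~attend_hearing). Since O(~record_patent) holds, K gives O(~attend_hearing).
Premises 2, 7, 9, 10 do not contribute to this derivation.
Thus O(~attend_hearing), which is F(attend_hearing): attend_hearing is forbidden.

Forbidden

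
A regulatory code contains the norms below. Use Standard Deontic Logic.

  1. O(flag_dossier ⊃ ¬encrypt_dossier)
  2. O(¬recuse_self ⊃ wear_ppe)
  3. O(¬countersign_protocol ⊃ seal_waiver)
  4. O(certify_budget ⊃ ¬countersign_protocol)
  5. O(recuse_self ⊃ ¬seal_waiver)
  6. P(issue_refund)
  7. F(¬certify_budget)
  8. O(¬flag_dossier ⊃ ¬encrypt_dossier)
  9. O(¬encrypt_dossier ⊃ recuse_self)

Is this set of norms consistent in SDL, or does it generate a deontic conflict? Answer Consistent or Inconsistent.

Premises 1 and 8 are O(flag_dossier ⊃ ¬encrypt_dossier) and O(¬flag_dossier ⊃ ¬encrypt_dossier); every ideal world satisfies flag_dossier or ¬flag_dossier, so in either case ¬encrypt_dossier holds — hence O(¬encrypt_dossier).
From O(¬encrypt_dossier) and premise 9, O(¬encrypt_dossier ⊃ recuse_self), we obtain O(recuse_self).
Premise 5 is O(recuse_self ⊃ ¬seal_waiver); since O(recuse_self), deontic closure gives O(¬seal_waiver).
Premise 3 is O(¬countersign_protocol ⊃ seal_waiver); contrapositively O(¬seal_waiver ⊃ countersign_protocol). Since O(¬seal_waiver) holds, K gives O(countersign_protocol).
Premise 4 is O(certify_budget ⊃ ¬countersign_protocol); contrapositively O(countersign_protocol ⊃ ¬certify_budget). Since O(countersign_protocol) holds, K gives O(¬certify_budget).
But premise 7, F(¬certify_budget), means O(certify_budget).
We now have both O(¬certify_budget) and O(certify_budget) — certify_budget is simultaneously obligatory and forbidden, violating the D-axiom.

Inconsistent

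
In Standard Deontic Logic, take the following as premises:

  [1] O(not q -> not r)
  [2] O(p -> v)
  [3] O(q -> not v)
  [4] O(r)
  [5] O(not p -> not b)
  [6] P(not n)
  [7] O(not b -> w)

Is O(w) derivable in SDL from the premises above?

Yes

From premise 4 we have O(r).
Premise 1 is O(not q -> not r); contrapositively O(r -> q). Since O(r) holds, K gives O(q).
Applying K to premise 3 (O(q -> not v)) and O(q) yields O(not v).
Premise 2, O(p -> v), contraposes to O(not v -> not p); with O(not v) we get O(not p).
Premise 5 is O(not p -> not b); since O(not p), deontic closure gives O(not b).
From O(not b) and premise 7, O(not b -> w), we obtain O(w).
Premise 6 does not contribute to this derivation.
So O(w) follows.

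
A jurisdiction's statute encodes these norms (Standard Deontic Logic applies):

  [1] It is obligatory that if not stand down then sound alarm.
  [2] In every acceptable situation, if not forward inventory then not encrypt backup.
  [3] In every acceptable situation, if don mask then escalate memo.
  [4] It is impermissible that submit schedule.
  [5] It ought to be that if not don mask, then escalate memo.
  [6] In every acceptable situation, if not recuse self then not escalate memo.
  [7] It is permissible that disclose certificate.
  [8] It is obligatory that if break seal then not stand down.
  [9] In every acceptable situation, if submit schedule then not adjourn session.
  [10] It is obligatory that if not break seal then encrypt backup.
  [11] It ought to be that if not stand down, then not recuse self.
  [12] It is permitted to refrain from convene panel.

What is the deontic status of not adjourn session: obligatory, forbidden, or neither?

Premise 9 is O(submit_schedule → ¬adjourn_session), but O(submit_schedule) is not derivable from the premises, so it does not yield O(¬adjourn_session).
No premise or chain of K-axiom applications forces O(¬adjourn_session), and none forces O(adjourn_session). So ¬adjourn_session is neither obligatory nor forbidden under these norms.

Neither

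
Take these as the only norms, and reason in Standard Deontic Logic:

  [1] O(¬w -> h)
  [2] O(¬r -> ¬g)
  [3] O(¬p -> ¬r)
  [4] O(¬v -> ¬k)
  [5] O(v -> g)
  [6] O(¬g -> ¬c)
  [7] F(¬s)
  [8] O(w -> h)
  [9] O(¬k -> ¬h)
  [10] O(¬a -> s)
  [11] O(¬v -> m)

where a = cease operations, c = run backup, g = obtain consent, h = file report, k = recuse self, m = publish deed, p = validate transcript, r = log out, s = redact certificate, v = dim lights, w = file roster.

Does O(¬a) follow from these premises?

No

Premise 10 is O(¬a -> s); even if O(s) held, inferring O(¬a) would be affirming the consequent — invalid.
No other premise forces O(¬a). An ideal world satisfying every premise can still have ¬a false, so O(¬a) is not derivable.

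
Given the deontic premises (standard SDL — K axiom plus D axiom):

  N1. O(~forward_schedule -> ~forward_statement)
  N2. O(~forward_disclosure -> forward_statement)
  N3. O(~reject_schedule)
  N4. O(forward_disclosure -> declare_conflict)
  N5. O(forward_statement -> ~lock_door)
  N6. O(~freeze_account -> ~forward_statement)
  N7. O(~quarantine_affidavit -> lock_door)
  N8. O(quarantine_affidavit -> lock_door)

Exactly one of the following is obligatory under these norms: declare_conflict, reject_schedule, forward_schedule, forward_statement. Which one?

By case analysis on quarantine_affidavit: premise 8 gives O(quarantine_affidavit -> lock_door) and premise 7 gives O(~quarantine_affidavit -> lock_door), so O(lock_door) either way.
Premise 5, O(forward_statement -> ~lock_door), contraposes to O(lock_door -> ~forward_statement); with O(lock_door) we get O(~forward_statement).
Premise 2 is O(~forward_disclosure -> forward_statement); contrapositively O(~forward_statement -> forward_disclosure). Since O(~forward_statement) holds, K gives O(forward_disclosure).
From O(forward_disclosure) and premise 4, O(forward_disclosure -> declare_conflict), we obtain O(declare_conflict).
So O(declare_conflict) holds — declare_conflict is obligatory. None of the other listed options is made obligatory by any chain of premises.

declare_conflict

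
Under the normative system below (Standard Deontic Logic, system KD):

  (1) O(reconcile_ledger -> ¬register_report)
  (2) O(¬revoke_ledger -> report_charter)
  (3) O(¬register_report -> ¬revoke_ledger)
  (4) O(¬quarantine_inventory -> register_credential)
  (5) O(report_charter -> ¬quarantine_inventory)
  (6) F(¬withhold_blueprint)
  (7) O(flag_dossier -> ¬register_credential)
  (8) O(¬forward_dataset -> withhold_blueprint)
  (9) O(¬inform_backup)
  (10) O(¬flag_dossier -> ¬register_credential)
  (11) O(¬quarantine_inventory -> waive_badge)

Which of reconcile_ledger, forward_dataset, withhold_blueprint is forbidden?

reconcile_ledger

Premises 7 and 10 are O(flag_dossier -> ¬register_credential) and O(¬flag_dossier -> ¬register_credential); every ideal world satisfies flag_dossier or ¬flag_dossier, so in either case ¬register_credential holds — hence O(¬register_credential).
Premise 4, O(¬quarantine_inventory -> register_credential), contraposes to O(¬register_credential -> quarantine_inventory); with O(¬register_credential) we get O(quarantine_inventory).
The contrapositive of premise 5 (O(report_charter -> ¬quarantine_inventory)) is O(quarantine_inventory -> ¬report_charter), and O(quarantine_inventory) is already established, so O(¬report_charter).
The contrapositive of premise 2 (O(¬revoke_ledger -> report_charter)) is O(¬report_charter -> revoke_ledger), and O(¬report_charter) is already established, so O(revoke_ledger).
Premise 3, O(¬register_report -> ¬revoke_ledger), contraposes to O(revoke_ledger -> register_report); with O(revoke_ledger) we get O(register_report).
Premise 1 is O(reconcile_ledger -> ¬register_report); contrapositively O(register_report -> ¬reconcile_ledger). Since O(register_report) holds, K gives O(¬reconcile_ledger).
So O(¬reconcile_ledger) holds, i.e. reconcile_ledger is forbidden. None of the other listed options is forbidden under the premises.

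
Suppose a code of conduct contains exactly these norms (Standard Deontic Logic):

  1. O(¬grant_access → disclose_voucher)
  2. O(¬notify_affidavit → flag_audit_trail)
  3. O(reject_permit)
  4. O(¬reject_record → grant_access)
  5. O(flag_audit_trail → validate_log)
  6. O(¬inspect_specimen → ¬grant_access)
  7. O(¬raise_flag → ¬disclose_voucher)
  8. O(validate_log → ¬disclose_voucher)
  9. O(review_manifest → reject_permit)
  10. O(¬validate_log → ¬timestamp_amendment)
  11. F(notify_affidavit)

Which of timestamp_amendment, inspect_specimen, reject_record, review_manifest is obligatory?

Premise 11 is F(notify_affidavit), i.e. O(¬notify_affidavit).
With premise 2, O(¬notify_affidavit → flag_audit_trail), the K-axiom yields O(flag_audit_trail).
From O(flag_audit_trail) and premise 5, O(flag_audit_trail → validate_log), we obtain O(validate_log).
With premise 8, O(validate_log → ¬disclose_voucher), the K-axiom yields O(¬disclose_voucher).
The contrapositive of premise 1 (O(¬grant_access → disclose_voucher)) is O(¬disclose_voucher → grant_access), and O(¬disclose_voucher) is already established, so O(grant_access).
The contrapositive of premise 6 (O(¬inspect_specimen → ¬grant_access)) is O(grant_access → inspect_specimen), and O(grant_access) is already established, so O(inspect_specimen).
So O(inspect_specimen) holds — inspect_specimen is obligatory. None of the other listed options is made obligatory by any chain of premises.

inspect_specimen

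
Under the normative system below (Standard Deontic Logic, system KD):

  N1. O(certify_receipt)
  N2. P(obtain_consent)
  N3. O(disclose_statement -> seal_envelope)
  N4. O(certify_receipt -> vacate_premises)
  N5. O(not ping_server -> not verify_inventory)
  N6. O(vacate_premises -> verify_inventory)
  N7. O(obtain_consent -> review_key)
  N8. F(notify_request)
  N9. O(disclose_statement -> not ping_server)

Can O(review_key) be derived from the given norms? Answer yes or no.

Premise 7 is O(obtain_consent -> review_key), but O(obtain_consent) is not derivable from the premises (the permission P(obtain_consent) asserts only not O(not obtain_consent), not O(obtain_consent)), so it does not yield O(review_key).
No other premise forces O(review_key). An ideal world satisfying every premise can still have review_key false, so O(review_key) is not derivable.

No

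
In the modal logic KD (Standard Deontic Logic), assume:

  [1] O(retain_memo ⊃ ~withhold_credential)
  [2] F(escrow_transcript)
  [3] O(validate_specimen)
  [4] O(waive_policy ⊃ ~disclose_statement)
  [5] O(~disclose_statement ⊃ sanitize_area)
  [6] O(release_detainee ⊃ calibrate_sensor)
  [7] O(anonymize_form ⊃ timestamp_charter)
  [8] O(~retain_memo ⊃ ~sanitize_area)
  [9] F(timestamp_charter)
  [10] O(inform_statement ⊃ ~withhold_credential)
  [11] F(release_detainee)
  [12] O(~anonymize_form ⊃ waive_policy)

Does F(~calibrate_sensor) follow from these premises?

Premise 6 is O(release_detainee ⊃ calibrate_sensor), but O(release_detainee) is not derivable from the premises, so it does not yield O(calibrate_sensor).
No other premise forces O(calibrate_sensor). An ideal world satisfying every premise can still have ~calibrate_sensor true, so F(~calibrate_sensor) is not derivable.

No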